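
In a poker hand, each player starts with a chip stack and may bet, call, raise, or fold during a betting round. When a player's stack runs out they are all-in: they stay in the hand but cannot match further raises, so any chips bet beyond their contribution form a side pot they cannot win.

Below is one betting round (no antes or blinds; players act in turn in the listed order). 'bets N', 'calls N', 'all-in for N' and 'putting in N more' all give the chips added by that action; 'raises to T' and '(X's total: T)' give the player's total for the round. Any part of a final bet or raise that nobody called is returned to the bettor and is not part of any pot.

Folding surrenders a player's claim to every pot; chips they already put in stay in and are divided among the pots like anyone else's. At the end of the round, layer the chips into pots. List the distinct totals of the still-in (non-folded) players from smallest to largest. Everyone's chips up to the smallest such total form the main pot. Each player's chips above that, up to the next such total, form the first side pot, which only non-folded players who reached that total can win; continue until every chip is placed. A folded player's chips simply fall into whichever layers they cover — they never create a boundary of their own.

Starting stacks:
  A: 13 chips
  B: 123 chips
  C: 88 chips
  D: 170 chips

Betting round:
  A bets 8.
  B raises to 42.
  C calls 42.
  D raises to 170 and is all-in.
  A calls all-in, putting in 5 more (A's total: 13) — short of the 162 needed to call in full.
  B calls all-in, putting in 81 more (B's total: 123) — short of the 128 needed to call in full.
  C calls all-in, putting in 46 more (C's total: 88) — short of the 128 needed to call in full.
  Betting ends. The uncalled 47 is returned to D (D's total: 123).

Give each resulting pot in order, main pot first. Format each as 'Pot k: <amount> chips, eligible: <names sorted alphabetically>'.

Contributions (after 47 returned to D): A=13, B=123, C=88, D=123
Pot levels (distinct totals of non-folded players): 13, 88, 123
Layer 1-13: 13 each from A, B, C, D = 13*4 = 52 chips; eligible A, B, C, D
Layer 14-88: 75 each from B, C, D = 75*3 = 225 chips; eligible B, C, D
Layer 89-123: 35 each from B, D = 35*2 = 70 chips; eligible B, D

Pot 1: 52 chips, eligible: A, B, C, D
Pot 2: 225 chips, eligible: B, C, D
Pot 3: 70 chips, eligible: B, D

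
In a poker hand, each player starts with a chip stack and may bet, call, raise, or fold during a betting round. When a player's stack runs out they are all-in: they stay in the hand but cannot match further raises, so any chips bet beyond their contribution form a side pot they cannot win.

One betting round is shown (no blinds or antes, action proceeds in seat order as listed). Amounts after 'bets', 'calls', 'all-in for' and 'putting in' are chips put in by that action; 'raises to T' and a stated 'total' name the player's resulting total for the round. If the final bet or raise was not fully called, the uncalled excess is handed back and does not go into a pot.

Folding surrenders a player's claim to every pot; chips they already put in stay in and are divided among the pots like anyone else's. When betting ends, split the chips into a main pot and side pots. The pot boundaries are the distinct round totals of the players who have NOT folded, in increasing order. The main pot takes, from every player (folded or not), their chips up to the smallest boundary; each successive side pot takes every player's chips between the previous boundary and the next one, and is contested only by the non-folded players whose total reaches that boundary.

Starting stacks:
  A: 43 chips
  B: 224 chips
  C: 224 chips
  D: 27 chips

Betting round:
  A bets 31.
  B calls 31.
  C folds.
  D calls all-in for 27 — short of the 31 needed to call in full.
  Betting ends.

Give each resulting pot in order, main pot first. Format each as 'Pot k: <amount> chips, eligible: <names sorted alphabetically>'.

Pot 1: 81 chips, eligible: A, B, D
Pot 2: 8 chips, eligible: A, B

Derivation:
Contributions: A=31, B=31, D=27
Folded: C
Pot levels (distinct totals of non-folded players): 27, 31
Layer 1-27: 27 each from A, B, D = 27*3 = 81 chips; eligible A, B, D
Layer 28-31: 4 each from A, B = 4*2 = 8 chips; eligible A, B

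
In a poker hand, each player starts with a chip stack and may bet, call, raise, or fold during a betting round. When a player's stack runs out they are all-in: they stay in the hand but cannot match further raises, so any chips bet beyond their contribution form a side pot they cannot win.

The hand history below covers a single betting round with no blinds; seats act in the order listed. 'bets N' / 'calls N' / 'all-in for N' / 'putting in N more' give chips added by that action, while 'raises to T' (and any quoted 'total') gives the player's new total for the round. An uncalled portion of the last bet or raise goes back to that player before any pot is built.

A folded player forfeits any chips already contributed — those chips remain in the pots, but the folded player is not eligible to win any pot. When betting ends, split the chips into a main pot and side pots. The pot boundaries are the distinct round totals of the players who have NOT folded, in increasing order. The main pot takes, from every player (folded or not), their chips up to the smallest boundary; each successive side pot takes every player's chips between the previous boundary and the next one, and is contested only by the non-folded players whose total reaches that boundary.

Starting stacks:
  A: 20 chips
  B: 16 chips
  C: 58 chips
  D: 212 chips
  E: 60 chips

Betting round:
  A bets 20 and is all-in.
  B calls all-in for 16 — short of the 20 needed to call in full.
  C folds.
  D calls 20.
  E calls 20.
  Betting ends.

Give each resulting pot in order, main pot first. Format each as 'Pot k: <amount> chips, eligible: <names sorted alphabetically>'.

Contributions: A=20, B=16, D=20, E=20
Folded: C
Pot levels (distinct totals of non-folded players): 16, 20
Layer 1-16: 16 each from A, B, D, E = 16*4 = 64 chips; eligible A, B, D, E
Layer 17-20: 4 each from A, D, E = 4*3 = 12 chips; eligible A, D, E

Pot 1: 64 chips, eligible: A, B, D, E
Pot 2: 12 chips, eligible: A, D, E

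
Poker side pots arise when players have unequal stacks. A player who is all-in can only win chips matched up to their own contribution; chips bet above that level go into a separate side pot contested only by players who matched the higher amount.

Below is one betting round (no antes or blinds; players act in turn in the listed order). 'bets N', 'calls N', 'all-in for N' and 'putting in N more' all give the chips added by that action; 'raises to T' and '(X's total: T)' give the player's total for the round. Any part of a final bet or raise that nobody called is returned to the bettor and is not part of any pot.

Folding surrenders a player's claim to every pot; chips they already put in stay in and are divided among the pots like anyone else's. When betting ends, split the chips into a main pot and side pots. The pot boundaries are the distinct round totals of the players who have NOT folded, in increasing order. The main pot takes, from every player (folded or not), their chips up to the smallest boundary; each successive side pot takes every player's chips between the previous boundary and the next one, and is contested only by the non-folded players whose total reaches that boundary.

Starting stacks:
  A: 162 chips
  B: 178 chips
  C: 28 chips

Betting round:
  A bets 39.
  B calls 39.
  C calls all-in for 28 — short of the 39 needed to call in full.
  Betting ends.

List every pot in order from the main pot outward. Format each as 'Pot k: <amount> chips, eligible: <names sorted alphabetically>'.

Pot 1: 84 chips, eligible: A, B, C
Pot 2: 22 chips, eligible: A, B

Derivation:
Contributions: A=39, B=39, C=28
Pot levels (distinct totals of non-folded players): 28, 39
Layer 1-28: 28 each from A, B, C = 28*3 = 84 chips; eligible A, B, C
Layer 29-39: 11 each from A, B = 11*2 = 22 chips; eligible A, B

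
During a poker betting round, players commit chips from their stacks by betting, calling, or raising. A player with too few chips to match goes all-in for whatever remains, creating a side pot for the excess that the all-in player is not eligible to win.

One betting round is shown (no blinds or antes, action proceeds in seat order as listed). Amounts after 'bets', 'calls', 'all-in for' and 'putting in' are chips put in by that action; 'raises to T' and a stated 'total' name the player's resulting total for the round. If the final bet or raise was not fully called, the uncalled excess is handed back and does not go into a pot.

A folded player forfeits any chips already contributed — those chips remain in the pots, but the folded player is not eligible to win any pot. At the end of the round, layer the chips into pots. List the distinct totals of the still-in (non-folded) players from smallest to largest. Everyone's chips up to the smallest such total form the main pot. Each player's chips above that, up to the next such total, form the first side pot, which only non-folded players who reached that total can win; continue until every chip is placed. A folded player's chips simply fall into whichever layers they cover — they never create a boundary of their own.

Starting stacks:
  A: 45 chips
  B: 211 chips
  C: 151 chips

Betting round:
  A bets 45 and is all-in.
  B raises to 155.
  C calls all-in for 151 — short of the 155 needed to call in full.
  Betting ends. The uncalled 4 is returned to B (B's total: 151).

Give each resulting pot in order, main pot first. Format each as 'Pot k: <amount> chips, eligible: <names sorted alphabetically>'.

Contributions (after 4 returned to B): A=45, B=151, C=151
Pot levels (distinct totals of non-folded players): 45, 151
Layer 1-45: 45 each from A, B, C = 45*3 = 135 chips; eligible A, B, C
Layer 46-151: 106 each from B, C = 106*2 = 212 chips; eligible B, C

Pot 1: 135 chips, eligible: A, B, C
Pot 2: 212 chips, eligible: B, C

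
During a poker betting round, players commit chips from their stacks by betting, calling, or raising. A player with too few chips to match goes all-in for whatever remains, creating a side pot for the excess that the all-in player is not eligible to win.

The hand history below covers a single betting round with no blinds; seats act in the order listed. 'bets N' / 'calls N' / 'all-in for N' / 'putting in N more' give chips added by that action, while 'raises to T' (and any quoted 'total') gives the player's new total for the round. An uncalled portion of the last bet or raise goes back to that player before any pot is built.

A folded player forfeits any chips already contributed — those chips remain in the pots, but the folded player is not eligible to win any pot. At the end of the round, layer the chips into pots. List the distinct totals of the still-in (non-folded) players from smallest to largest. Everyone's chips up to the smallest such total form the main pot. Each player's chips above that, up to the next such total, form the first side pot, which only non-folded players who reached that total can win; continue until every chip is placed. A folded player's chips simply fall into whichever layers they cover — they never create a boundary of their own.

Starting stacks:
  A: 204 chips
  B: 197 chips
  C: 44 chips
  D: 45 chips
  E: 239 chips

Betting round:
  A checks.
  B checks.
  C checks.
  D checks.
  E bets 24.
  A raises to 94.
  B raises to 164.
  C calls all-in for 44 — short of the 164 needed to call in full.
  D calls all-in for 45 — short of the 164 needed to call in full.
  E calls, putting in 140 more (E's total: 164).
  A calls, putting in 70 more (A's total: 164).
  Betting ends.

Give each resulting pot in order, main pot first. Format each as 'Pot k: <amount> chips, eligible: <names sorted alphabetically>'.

Contributions: A=164, B=164, C=44, D=45, E=164
Pot levels (distinct totals of non-folded players): 44, 45, 164
Layer 1-44: 44 each from A, B, C, D, E = 44*5 = 220 chips; eligible A, B, C, D, E
Layer 45-45: 1 each from A, B, D, E = 1*4 = 4 chips; eligible A, B, D, E
Layer 46-164: 119 each from A, B, E = 119*3 = 357 chips; eligible A, B, E

Pot 1: 220 chips, eligible: A, B, C, D, E
Pot 2: 4 chips, eligible: A, B, D, E
Pot 3: 357 chips, eligible: A, B, E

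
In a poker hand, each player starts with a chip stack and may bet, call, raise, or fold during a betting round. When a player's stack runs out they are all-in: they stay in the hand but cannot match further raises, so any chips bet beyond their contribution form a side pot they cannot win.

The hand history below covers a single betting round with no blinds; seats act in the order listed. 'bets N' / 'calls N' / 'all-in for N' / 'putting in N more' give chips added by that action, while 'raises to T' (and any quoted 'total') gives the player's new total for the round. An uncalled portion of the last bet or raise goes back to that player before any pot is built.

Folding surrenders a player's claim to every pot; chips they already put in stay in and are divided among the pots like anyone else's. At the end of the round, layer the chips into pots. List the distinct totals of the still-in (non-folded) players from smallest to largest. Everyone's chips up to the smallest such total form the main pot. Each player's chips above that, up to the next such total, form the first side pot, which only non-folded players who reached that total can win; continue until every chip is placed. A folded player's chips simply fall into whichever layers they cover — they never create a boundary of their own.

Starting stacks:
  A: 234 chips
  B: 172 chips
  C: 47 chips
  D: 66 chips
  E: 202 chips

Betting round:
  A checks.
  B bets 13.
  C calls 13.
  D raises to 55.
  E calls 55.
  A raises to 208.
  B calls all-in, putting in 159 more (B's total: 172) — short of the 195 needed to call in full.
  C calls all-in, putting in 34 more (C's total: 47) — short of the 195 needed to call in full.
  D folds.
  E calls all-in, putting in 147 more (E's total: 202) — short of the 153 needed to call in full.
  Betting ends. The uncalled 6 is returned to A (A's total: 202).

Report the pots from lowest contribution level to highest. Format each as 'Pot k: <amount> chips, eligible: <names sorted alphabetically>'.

Pot 1: 235 chips, eligible: A, B, C, E
Pot 2: 383 chips, eligible: A, B, E
Pot 3: 60 chips, eligible: A, E

Derivation:
Contributions (after 6 returned to A): A=202, B=172, C=47, D=55, E=202
Folded: D
Pot levels (distinct totals of non-folded players): 47, 172, 202
Layer 1-47: 47 each from A, B, C, D, E = 47*5 = 235 chips; eligible A, B, C, E
Layer 48-172: A 125 + B 125 + D 8 + E 125 = 383 chips; eligible A, B, E
Layer 173-202: 30 each from A, E = 30*2 = 60 chips; eligible A, E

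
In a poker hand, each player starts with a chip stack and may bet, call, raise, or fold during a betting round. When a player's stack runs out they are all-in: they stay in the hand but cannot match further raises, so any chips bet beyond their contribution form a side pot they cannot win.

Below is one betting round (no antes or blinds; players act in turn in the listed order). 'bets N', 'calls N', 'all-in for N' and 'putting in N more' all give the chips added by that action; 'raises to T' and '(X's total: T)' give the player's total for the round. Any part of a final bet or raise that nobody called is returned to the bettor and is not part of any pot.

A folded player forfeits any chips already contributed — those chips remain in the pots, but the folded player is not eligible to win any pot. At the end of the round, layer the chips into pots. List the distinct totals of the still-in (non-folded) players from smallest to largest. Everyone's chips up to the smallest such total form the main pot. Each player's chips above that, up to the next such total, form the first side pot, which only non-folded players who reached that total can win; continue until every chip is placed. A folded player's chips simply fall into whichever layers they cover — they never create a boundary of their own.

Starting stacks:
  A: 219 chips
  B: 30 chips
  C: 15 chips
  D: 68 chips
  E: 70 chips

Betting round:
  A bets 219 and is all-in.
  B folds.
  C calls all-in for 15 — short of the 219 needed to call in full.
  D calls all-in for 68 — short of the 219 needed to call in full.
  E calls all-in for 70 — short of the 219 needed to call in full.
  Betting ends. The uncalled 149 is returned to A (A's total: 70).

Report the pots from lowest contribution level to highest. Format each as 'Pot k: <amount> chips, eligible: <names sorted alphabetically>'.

Contributions (after 149 returned to A): A=70, C=15, D=68, E=70
Folded: B
Pot levels (distinct totals of non-folded players): 15, 68, 70
Layer 1-15: 15 each from A, C, D, E = 15*4 = 60 chips; eligible A, C, D, E
Layer 16-68: 53 each from A, D, E = 53*3 = 159 chips; eligible A, D, E
Layer 69-70: 2 each from A, E = 2*2 = 4 chips; eligible A, E

Pot 1: 60 chips, eligible: A, C, D, E
Pot 2: 159 chips, eligible: A, D, E
Pot 3: 4 chips, eligible: A, E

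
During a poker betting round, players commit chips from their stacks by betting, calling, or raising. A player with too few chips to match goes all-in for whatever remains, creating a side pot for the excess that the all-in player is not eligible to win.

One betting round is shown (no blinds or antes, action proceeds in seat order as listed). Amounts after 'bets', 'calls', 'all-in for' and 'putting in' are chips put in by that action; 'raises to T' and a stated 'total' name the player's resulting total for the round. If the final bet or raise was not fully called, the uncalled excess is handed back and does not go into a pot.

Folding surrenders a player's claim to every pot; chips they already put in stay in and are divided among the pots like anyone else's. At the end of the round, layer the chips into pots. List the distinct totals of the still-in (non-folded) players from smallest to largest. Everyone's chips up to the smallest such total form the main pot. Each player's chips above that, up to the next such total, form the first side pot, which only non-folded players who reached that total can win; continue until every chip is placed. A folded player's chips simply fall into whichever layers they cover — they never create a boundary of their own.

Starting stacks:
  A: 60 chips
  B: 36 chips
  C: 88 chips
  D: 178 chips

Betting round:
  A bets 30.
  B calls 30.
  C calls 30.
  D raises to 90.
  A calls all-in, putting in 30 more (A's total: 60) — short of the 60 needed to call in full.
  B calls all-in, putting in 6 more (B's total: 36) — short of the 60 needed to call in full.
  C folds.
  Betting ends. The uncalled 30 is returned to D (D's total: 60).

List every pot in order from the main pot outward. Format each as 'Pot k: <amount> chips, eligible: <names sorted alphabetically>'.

Contributions (after 30 returned to D): A=60, B=36, C=30, D=60
Folded: C
Pot levels (distinct totals of non-folded players): 36, 60
Layer 1-36: A 36 + B 36 + C 30 + D 36 = 138 chips; eligible A, B, D
Layer 37-60: 24 each from A, D = 24*2 = 48 chips; eligible A, D

Pot 1: 138 chips, eligible: A, B, D
Pot 2: 48 chips, eligible: A, D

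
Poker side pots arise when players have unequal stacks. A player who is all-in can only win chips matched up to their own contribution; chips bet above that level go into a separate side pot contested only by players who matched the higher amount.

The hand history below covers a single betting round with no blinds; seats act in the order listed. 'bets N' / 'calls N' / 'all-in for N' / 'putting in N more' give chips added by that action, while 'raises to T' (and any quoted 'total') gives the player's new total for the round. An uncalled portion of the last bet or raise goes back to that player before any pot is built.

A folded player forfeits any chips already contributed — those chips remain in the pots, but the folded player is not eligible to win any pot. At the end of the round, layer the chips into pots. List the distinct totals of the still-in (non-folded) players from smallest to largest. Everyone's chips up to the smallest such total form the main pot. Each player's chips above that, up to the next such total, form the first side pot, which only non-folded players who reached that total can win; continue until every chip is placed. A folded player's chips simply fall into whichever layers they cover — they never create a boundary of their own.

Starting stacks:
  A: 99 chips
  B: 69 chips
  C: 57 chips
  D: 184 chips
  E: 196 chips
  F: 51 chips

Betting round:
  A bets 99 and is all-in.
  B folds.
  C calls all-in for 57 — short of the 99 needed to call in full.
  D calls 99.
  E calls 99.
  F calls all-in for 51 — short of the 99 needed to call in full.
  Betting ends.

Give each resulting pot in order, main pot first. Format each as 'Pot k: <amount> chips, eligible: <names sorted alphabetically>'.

Pot 1: 255 chips, eligible: A, C, D, E, F
Pot 2: 24 chips, eligible: A, C, D, E
Pot 3: 126 chips, eligible: A, D, E

Derivation:
Contributions: A=99, C=57, D=99, E=99, F=51
Folded: B
Pot levels (distinct totals of non-folded players): 51, 57, 99
Layer 1-51: 51 each from A, C, D, E, F = 51*5 = 255 chips; eligible A, C, D, E, F
Layer 52-57: 6 each from A, C, D, E = 6*4 = 24 chips; eligible A, C, D, E
Layer 58-99: 42 each from A, D, E = 42*3 = 126 chips; eligible A, D, E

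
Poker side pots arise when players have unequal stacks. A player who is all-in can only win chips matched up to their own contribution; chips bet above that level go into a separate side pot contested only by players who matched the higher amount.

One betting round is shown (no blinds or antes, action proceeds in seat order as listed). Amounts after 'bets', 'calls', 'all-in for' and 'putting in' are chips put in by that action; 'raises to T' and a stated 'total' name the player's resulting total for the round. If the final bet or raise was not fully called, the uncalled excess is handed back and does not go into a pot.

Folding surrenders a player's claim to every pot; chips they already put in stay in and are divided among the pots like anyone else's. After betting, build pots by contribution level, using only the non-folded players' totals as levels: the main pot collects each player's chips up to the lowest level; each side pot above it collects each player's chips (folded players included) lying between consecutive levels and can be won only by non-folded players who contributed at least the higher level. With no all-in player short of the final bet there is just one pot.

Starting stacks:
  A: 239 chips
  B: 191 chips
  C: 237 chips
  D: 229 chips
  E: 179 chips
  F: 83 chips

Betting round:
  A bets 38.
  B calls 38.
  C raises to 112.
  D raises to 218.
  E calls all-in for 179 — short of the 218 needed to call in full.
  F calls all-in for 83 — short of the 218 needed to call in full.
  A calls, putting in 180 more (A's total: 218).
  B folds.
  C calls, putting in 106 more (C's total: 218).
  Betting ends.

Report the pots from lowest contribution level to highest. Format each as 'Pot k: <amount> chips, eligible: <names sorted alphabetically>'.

Contributions: A=218, B=38, C=218, D=218, E=179, F=83
Folded: B
Pot levels (distinct totals of non-folded players): 83, 179, 218
Layer 1-83: A 83 + B 38 + C 83 + D 83 + E 83 + F 83 = 453 chips; eligible A, C, D, E, F
Layer 84-179: 96 each from A, C, D, E = 96*4 = 384 chips; eligible A, C, D, E
Layer 180-218: 39 each from A, C, D = 39*3 = 117 chips; eligible A, C, D

Pot 1: 453 chips, eligible: A, C, D, E, F
Pot 2: 384 chips, eligible: A, C, D, E
Pot 3: 117 chips, eligible: A, C, D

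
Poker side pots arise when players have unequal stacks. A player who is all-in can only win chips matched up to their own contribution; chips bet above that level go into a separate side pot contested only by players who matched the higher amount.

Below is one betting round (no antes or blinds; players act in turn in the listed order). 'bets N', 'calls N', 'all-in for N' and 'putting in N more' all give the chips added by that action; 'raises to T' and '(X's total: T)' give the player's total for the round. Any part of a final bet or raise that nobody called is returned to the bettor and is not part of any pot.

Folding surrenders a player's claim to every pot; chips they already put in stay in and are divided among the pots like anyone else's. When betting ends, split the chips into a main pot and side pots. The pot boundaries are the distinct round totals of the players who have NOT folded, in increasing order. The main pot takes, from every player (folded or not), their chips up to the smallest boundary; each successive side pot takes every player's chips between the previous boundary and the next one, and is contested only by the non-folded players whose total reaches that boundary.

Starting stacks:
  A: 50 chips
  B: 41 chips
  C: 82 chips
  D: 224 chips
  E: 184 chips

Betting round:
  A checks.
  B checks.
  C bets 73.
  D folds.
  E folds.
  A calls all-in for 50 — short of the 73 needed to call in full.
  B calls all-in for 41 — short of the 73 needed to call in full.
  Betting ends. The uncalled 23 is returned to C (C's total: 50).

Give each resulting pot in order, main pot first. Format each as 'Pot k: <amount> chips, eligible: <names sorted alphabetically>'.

Contributions (after 23 returned to C): A=50, B=41, C=50
Folded: D, E
Pot levels (distinct totals of non-folded players): 41, 50
Layer 1-41: 41 each from A, B, C = 41*3 = 123 chips; eligible A, B, C
Layer 42-50: 9 each from A, C = 9*2 = 18 chips; eligible A, C

Pot 1: 123 chips, eligible: A, B, C
Pot 2: 18 chips, eligible: A, C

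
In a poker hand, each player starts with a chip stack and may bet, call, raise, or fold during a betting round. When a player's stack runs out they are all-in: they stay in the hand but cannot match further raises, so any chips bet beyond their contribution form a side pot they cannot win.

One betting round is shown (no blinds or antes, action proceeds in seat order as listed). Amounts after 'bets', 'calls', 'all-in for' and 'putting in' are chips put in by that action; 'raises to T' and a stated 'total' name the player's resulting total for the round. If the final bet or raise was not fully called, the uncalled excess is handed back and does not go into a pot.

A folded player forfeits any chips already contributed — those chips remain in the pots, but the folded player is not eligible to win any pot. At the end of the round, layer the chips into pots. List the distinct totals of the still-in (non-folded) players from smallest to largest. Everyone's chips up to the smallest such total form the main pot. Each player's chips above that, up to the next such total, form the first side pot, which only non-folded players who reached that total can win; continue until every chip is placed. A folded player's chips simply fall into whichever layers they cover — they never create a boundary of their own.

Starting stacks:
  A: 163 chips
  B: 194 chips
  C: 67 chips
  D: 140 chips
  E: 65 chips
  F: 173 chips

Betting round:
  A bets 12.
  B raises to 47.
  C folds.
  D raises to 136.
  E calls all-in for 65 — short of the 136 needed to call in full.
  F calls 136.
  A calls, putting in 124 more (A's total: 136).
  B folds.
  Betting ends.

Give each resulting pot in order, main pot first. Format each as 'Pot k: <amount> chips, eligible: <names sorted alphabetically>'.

Pot 1: 307 chips, eligible: A, D, E, F
Pot 2: 213 chips, eligible: A, D, F

Derivation:
Contributions: A=136, B=47, D=136, E=65, F=136
Folded: B, C
Pot levels (distinct totals of non-folded players): 65, 136
Layer 1-65: A 65 + B 47 + D 65 + E 65 + F 65 = 307 chips; eligible A, D, E, F
Layer 66-136: 71 each from A, D, F = 71*3 = 213 chips; eligible A, D, F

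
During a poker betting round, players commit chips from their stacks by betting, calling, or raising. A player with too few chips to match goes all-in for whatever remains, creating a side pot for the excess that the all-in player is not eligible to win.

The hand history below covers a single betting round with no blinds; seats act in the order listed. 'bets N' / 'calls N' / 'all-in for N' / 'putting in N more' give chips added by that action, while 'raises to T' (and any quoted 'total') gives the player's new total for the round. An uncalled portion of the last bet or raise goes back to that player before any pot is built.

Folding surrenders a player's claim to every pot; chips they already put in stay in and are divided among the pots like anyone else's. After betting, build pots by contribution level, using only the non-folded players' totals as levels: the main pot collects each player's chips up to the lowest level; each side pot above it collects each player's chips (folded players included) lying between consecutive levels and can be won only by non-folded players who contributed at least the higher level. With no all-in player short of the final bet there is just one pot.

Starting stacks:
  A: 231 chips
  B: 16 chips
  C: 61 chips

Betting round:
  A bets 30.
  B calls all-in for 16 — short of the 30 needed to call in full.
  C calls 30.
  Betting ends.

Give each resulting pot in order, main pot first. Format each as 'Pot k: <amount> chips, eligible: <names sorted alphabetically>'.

Contributions: A=30, B=16, C=30
Pot levels (distinct totals of non-folded players): 16, 30
Layer 1-16: 16 each from A, B, C = 16*3 = 48 chips; eligible A, B, C
Layer 17-30: 14 each from A, C = 14*2 = 28 chips; eligible A, C

Pot 1: 48 chips, eligible: A, B, C
Pot 2: 28 chips, eligible: A, C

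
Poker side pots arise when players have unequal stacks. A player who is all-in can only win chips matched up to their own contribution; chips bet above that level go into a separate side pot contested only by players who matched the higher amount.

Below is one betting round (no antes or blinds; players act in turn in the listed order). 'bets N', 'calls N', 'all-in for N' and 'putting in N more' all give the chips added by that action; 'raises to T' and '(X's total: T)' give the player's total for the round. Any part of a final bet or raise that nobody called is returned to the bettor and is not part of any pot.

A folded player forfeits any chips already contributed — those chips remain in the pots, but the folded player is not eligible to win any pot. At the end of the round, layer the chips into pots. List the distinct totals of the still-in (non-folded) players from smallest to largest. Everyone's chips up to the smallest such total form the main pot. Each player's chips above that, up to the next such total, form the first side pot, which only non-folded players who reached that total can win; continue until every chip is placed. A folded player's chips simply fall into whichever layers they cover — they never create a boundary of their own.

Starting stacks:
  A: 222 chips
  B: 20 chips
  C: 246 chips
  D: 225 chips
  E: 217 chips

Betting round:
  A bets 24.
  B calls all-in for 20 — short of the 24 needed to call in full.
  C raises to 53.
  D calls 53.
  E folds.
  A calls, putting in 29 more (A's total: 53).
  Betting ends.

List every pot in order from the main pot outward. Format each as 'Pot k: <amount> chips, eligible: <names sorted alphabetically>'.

Pot 1: 80 chips, eligible: A, B, C, D
Pot 2: 99 chips, eligible: A, C, D

Derivation:
Contributions: A=53, B=20, C=53, D=53
Folded: E
Pot levels (distinct totals of non-folded players): 20, 53
Layer 1-20: 20 each from A, B, C, D = 20*4 = 80 chips; eligible A, B, C, D
Layer 21-53: 33 each from A, C, D = 33*3 = 99 chips; eligible A, C, D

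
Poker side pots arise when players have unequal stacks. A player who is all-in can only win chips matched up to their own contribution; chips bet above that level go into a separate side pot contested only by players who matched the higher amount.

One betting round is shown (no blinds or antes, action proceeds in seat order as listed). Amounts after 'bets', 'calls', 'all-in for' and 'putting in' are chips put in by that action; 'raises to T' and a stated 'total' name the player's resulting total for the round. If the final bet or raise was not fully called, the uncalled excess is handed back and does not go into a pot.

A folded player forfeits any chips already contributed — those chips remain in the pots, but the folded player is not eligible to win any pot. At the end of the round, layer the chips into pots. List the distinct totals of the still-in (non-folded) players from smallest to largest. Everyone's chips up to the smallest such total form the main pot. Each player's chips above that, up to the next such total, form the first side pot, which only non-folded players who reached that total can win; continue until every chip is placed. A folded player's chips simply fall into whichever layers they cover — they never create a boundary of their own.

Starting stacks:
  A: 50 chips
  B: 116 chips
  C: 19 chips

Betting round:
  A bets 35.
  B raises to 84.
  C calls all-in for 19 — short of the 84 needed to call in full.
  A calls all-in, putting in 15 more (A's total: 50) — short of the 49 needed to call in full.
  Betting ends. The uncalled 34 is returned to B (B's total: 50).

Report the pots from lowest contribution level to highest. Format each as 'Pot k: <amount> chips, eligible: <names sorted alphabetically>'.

Pot 1: 57 chips, eligible: A, B, C
Pot 2: 62 chips, eligible: A, B

Derivation:
Contributions (after 34 returned to B): A=50, B=50, C=19
Pot levels (distinct totals of non-folded players): 19, 50
Layer 1-19: 19 each from A, B, C = 19*3 = 57 chips; eligible A, B, C
Layer 20-50: 31 each from A, B = 31*2 = 62 chips; eligible A, B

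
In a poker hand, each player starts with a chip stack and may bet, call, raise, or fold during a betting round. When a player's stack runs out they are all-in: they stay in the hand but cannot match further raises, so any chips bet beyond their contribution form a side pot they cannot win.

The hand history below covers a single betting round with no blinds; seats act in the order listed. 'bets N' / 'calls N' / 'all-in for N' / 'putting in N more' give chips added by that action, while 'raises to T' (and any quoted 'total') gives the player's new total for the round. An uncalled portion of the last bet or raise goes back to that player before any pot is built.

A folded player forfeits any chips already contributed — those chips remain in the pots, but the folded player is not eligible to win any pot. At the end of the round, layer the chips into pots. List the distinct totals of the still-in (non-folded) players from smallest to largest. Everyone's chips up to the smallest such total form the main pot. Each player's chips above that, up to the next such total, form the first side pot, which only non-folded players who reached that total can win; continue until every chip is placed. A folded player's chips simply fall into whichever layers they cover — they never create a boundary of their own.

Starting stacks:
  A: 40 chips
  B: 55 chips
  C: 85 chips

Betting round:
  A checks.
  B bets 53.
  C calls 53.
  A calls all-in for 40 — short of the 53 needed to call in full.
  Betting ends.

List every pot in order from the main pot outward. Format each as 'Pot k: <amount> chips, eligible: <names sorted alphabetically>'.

Pot 1: 120 chips, eligible: A, B, C
Pot 2: 26 chips, eligible: B, C

Derivation:
Contributions: A=40, B=53, C=53
Pot levels (distinct totals of non-folded players): 40, 53
Layer 1-40: 40 each from A, B, C = 40*3 = 120 chips; eligible A, B, C
Layer 41-53: 13 each from B, C = 13*2 = 26 chips; eligible B, C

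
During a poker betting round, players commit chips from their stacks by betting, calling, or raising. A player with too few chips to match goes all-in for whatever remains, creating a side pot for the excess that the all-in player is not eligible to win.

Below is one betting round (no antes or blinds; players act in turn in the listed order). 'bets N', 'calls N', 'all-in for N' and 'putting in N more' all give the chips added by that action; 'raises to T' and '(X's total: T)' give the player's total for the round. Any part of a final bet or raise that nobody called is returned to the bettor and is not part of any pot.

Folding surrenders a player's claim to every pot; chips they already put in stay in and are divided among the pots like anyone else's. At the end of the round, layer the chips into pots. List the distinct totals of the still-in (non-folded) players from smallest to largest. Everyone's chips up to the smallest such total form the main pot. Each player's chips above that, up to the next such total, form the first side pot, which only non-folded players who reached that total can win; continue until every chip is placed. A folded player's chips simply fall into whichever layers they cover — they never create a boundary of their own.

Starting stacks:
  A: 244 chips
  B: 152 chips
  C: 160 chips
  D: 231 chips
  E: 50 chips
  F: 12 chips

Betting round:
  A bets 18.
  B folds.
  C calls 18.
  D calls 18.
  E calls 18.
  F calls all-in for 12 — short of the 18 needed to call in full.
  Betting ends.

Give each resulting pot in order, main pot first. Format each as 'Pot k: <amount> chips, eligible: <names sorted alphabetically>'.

Pot 1: 60 chips, eligible: A, C, D, E, F
Pot 2: 24 chips, eligible: A, C, D, E

Derivation:
Contributions: A=18, C=18, D=18, E=18, F=12
Folded: B
Pot levels (distinct totals of non-folded players): 12, 18
Layer 1-12: 12 each from A, C, D, E, F = 12*5 = 60 chips; eligible A, C, D, E, F
Layer 13-18: 6 each from A, C, D, E = 6*4 = 24 chips; eligible A, C, D, E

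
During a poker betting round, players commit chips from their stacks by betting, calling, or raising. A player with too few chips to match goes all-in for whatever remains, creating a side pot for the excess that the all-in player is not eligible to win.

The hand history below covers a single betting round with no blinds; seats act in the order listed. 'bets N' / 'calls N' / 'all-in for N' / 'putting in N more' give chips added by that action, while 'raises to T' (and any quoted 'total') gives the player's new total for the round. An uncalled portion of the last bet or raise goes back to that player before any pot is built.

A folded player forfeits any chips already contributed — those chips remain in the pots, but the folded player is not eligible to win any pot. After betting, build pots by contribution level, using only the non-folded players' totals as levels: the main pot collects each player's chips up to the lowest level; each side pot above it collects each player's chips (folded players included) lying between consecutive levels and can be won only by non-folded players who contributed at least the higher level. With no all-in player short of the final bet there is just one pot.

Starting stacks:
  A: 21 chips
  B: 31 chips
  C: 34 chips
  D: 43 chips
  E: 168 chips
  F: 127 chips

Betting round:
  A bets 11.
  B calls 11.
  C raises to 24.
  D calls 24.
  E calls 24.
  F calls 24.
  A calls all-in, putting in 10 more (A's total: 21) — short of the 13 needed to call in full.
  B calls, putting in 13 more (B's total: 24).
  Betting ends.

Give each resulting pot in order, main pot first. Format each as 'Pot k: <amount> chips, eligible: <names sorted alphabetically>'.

Pot 1: 126 chips, eligible: A, B, C, D, E, F
Pot 2: 15 chips, eligible: B, C, D, E, F

Derivation:
Contributions: A=21, B=24, C=24, D=24, E=24, F=24
Pot levels (distinct totals of non-folded players): 21, 24
Layer 1-21: 21 each from A, B, C, D, E, F = 21*6 = 126 chips; eligible A, B, C, D, E, F
Layer 22-24: 3 each from B, C, D, E, F = 3*5 = 15 chips; eligible B, C, D, E, F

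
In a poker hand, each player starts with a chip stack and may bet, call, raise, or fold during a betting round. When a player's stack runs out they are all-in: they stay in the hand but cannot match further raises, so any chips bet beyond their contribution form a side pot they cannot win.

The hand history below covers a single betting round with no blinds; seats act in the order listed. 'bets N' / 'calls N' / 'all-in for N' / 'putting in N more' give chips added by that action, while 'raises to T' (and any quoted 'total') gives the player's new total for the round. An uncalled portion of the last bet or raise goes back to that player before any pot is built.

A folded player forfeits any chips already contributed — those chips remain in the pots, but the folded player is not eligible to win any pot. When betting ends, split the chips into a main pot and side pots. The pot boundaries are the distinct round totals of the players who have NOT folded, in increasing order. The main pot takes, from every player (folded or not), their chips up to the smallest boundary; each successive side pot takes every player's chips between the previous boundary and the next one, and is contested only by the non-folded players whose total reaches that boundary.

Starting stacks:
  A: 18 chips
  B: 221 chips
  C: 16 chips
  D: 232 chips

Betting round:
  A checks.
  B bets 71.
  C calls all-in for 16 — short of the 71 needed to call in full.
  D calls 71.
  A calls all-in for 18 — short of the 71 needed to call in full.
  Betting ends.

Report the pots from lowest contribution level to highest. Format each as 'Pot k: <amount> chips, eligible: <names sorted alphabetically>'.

Contributions: A=18, B=71, C=16, D=71
Pot levels (distinct totals of non-folded players): 16, 18, 71
Layer 1-16: 16 each from A, B, C, D = 16*4 = 64 chips; eligible A, B, C, D
Layer 17-18: 2 each from A, B, D = 2*3 = 6 chips; eligible A, B, D
Layer 19-71: 53 each from B, D = 53*2 = 106 chips; eligible B, D

Pot 1: 64 chips, eligible: A, B, C, D
Pot 2: 6 chips, eligible: A, B, D
Pot 3: 106 chips, eligible: B, D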